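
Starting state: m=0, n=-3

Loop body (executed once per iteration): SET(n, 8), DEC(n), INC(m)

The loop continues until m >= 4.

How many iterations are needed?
4

Tracing iterations:
Initial: m=0, n=-3
After iteration 1: m=1, n=7
After iteration 2: m=2, n=7
After iteration 3: m=3, n=7
After iteration 4: m=4, n=7
m >= 4 now holds, so the loop exits after 4 iterations.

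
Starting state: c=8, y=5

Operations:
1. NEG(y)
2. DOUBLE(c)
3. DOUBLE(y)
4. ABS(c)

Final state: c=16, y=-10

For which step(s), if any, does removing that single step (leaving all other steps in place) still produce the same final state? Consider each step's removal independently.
Step(s) 4

Testing removal of each single step:
Without step 1: final = c=16, y=10 (different)
Without step 2: final = c=8, y=-10 (different)
Without step 3: final = c=16, y=-5 (different)
Without step 4: final = c=16, y=-10 (same)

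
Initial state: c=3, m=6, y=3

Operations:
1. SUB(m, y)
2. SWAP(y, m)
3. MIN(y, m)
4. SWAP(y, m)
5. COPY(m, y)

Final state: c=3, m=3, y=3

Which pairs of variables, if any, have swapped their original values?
None

Comparing initial and final values:
c: 3 → 3
m: 6 → 3
y: 3 → 3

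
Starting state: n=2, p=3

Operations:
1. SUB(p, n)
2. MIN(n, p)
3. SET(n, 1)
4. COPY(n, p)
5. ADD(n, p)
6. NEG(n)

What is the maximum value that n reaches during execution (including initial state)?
2

Values of n at each step:
Initial: n = 2 ← maximum
After step 1: n = 2
After step 2: n = 1
After step 3: n = 1
After step 4: n = 1
After step 5: n = 2
After step 6: n = -2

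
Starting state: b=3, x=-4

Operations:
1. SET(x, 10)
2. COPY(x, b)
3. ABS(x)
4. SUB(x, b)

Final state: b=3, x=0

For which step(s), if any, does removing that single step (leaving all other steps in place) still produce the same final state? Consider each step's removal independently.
Step(s) 1, 3

Testing removal of each single step:
Without step 1: final = b=3, x=0 (same)
Without step 2: final = b=3, x=7 (different)
Without step 3: final = b=3, x=0 (same)
Without step 4: final = b=3, x=3 (different)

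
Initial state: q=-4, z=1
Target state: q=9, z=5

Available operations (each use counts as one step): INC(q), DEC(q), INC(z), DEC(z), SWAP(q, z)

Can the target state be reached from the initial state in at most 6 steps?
No

The target state cannot be reached within 6 steps.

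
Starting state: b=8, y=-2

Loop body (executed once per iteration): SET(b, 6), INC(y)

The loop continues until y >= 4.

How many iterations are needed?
6

Tracing iterations:
Initial: b=8, y=-2
After iteration 1: b=6, y=-1
After iteration 2: b=6, y=0
After iteration 3: b=6, y=1
After iteration 4: b=6, y=2
After iteration 5: b=6, y=3
After iteration 6: b=6, y=4
y >= 4 now holds, so the loop exits after 6 iterations.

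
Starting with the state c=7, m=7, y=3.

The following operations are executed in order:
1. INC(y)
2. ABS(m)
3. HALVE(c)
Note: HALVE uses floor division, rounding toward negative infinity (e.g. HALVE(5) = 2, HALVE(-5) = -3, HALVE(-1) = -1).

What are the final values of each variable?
{c: 3, m: 7, y: 4}

Step-by-step execution:
Initial: c=7, m=7, y=3
After step 1 (INC(y)): c=7, m=7, y=4
After step 2 (ABS(m)): c=7, m=7, y=4
After step 3 (HALVE(c)): c=3, m=7, y=4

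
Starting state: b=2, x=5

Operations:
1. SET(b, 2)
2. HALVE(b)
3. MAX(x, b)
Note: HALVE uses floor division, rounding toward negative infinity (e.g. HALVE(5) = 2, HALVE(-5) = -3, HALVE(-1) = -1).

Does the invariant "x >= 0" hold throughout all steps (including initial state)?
Yes

The invariant holds at every step.

State at each step:
Initial: b=2, x=5
After step 1: b=2, x=5
After step 2: b=1, x=5
After step 3: b=1, x=5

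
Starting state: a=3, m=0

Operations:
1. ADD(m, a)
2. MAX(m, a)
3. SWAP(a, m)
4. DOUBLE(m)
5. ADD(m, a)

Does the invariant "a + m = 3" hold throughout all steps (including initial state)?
No, violated after step 1

The invariant is violated after step 1.

State at each step:
Initial: a=3, m=0
After step 1: a=3, m=3
After step 2: a=3, m=3
After step 3: a=3, m=3
After step 4: a=3, m=6
After step 5: a=3, m=9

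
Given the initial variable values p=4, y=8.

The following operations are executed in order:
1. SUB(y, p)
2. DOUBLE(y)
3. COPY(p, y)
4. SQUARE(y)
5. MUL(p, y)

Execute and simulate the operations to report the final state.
{p: 512, y: 64}

Step-by-step execution:
Initial: p=4, y=8
After step 1 (SUB(y, p)): p=4, y=4
After step 2 (DOUBLE(y)): p=4, y=8
After step 3 (COPY(p, y)): p=8, y=8
After step 4 (SQUARE(y)): p=8, y=64
After step 5 (MUL(p, y)): p=512, y=64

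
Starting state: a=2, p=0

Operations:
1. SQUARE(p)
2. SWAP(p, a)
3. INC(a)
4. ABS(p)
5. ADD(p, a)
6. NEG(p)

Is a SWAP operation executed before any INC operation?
Yes

First SWAP: step 2
First INC: step 3
Since 2 < 3, SWAP comes first.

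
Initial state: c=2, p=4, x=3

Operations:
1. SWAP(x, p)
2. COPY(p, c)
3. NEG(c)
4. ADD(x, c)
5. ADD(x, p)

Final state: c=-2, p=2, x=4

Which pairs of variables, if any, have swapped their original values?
None

Comparing initial and final values:
c: 2 → -2
p: 4 → 2
x: 3 → 4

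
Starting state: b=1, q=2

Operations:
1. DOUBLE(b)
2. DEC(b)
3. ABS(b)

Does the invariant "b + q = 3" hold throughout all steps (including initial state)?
No, violated after step 1

The invariant is violated after step 1.

State at each step:
Initial: b=1, q=2
After step 1: b=2, q=2
After step 2: b=1, q=2
After step 3: b=1, q=2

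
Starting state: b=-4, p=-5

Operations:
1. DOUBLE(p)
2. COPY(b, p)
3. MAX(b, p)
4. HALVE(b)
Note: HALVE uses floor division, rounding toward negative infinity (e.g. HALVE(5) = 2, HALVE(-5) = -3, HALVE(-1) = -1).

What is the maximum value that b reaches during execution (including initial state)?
-4

Values of b at each step:
Initial: b = -4 ← maximum
After step 1: b = -4
After step 2: b = -10
After step 3: b = -10
After step 4: b = -5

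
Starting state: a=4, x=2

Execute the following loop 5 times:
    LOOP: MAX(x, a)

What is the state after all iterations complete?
a=4, x=4

Iteration trace:
Start: a=4, x=2
After iteration 1: a=4, x=4
After iteration 2: a=4, x=4
After iteration 3: a=4, x=4
After iteration 4: a=4, x=4
After iteration 5: a=4, x=4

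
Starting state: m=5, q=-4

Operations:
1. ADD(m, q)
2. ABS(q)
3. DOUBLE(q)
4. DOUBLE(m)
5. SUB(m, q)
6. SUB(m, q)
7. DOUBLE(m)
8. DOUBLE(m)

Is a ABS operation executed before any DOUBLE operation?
Yes

First ABS: step 2
First DOUBLE: step 3
Since 2 < 3, ABS comes first.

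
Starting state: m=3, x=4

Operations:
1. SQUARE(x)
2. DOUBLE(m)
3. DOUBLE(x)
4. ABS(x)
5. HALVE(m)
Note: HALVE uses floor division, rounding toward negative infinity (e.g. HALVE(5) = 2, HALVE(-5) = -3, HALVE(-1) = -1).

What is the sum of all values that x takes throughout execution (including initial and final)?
132

Values of x at each step:
Initial: x = 4
After step 1: x = 16
After step 2: x = 16
After step 3: x = 32
After step 4: x = 32
After step 5: x = 32
Sum = 4 + 16 + 16 + 32 + 32 + 32 = 132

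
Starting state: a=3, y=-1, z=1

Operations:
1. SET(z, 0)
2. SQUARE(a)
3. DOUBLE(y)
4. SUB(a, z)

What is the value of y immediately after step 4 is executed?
y = -2

Tracing y through execution:
Initial: y = -1
After step 1 (SET(z, 0)): y = -1
After step 2 (SQUARE(a)): y = -1
After step 3 (DOUBLE(y)): y = -2
After step 4 (SUB(a, z)): y = -2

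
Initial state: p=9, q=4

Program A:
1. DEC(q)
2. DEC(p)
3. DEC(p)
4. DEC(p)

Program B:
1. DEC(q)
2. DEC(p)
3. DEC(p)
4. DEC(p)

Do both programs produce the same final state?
Yes

Program A final state: p=6, q=3
Program B final state: p=6, q=3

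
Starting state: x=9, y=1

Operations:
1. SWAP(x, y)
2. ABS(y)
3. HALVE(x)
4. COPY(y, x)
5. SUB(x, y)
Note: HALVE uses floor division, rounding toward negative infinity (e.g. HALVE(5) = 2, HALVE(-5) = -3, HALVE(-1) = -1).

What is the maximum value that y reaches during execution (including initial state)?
9

Values of y at each step:
Initial: y = 1
After step 1: y = 9 ← maximum
After step 2: y = 9
After step 3: y = 9
After step 4: y = 0
After step 5: y = 0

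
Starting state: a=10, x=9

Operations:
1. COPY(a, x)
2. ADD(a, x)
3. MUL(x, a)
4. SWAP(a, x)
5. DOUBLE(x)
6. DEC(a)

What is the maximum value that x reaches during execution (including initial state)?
162

Values of x at each step:
Initial: x = 9
After step 1: x = 9
After step 2: x = 9
After step 3: x = 162 ← maximum
After step 4: x = 18
After step 5: x = 36
After step 6: x = 36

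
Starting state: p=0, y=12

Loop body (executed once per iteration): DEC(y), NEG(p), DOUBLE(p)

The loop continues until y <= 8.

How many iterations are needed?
4

Tracing iterations:
Initial: p=0, y=12
After iteration 1: p=0, y=11
After iteration 2: p=0, y=10
After iteration 3: p=0, y=9
After iteration 4: p=0, y=8
y <= 8 now holds, so the loop exits after 4 iterations.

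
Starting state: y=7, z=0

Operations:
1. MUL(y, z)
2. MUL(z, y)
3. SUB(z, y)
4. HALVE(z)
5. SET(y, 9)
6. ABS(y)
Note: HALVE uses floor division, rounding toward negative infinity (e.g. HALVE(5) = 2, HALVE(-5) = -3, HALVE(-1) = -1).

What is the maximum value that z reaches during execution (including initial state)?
0

Values of z at each step:
Initial: z = 0 ← maximum
After step 1: z = 0
After step 2: z = 0
After step 3: z = 0
After step 4: z = 0
After step 5: z = 0
After step 6: z = 0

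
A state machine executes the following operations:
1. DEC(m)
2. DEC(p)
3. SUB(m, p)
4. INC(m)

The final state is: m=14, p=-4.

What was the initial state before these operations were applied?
m=10, p=-3

Working backwards:
Final state: m=14, p=-4
Before step 4 (INC(m)): m=13, p=-4
Before step 3 (SUB(m, p)): m=9, p=-4
Before step 2 (DEC(p)): m=9, p=-3
Before step 1 (DEC(m)): m=10, p=-3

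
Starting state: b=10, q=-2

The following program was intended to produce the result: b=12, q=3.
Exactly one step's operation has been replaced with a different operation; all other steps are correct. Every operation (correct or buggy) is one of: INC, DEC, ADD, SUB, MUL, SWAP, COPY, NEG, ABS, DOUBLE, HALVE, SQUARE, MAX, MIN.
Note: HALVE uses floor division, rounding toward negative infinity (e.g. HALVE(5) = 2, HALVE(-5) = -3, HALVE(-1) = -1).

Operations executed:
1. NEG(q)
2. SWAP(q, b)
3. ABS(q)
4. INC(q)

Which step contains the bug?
Step 2

Trace with buggy code:
Initial: b=10, q=-2
After step 1: b=10, q=2
After step 2: b=2, q=10
After step 3: b=2, q=10
After step 4: b=2, q=11
Actual final b=2, q=11 ≠ expected b=12, q=3.
Step 2 is the only position where a single-operation replacement can produce the expected result.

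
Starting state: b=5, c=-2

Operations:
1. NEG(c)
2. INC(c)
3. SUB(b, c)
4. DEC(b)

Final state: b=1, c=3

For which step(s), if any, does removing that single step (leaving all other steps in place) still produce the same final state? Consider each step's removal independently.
None - removing any single step changes the final result

Testing removal of each single step:
Without step 1: final = b=5, c=-1 (different)
Without step 2: final = b=2, c=2 (different)
Without step 3: final = b=4, c=3 (different)
Without step 4: final = b=2, c=3 (different)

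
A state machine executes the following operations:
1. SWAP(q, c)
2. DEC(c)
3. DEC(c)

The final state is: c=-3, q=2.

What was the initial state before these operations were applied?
c=2, q=-1

Working backwards:
Final state: c=-3, q=2
Before step 3 (DEC(c)): c=-2, q=2
Before step 2 (DEC(c)): c=-1, q=2
Before step 1 (SWAP(q, c)): c=2, q=-1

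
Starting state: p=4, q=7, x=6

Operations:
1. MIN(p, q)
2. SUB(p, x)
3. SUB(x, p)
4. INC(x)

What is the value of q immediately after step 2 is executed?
q = 7

Tracing q through execution:
Initial: q = 7
After step 1 (MIN(p, q)): q = 7
After step 2 (SUB(p, x)): q = 7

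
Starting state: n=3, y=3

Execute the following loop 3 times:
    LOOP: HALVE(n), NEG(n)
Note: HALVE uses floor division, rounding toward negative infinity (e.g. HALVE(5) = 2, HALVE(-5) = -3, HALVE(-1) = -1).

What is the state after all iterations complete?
n=0, y=3

Iteration trace:
Start: n=3, y=3
After iteration 1: n=-1, y=3
After iteration 2: n=1, y=3
After iteration 3: n=0, y=3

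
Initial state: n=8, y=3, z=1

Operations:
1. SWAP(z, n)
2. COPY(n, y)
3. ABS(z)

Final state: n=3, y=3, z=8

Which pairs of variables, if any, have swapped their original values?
None

Comparing initial and final values:
z: 1 → 8
y: 3 → 3
n: 8 → 3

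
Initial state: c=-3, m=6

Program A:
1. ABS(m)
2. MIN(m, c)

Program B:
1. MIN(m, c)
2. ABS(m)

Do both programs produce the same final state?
No

Program A final state: c=-3, m=-3
Program B final state: c=-3, m=3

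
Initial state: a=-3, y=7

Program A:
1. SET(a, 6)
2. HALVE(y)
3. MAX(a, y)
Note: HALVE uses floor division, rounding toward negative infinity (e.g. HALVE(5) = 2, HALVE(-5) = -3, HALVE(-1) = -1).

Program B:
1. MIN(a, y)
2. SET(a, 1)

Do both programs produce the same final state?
No

Program A final state: a=6, y=3
Program B final state: a=1, y=7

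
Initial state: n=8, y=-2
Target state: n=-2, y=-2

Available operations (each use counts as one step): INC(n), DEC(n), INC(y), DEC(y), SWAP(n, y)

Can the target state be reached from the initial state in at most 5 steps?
No

The target state cannot be reached within 5 steps.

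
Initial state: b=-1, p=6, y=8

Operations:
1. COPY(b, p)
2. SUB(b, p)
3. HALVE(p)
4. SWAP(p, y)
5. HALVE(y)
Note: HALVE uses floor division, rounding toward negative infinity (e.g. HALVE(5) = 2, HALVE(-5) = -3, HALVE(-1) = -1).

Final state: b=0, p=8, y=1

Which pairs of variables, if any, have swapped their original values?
None

Comparing initial and final values:
b: -1 → 0
p: 6 → 8
y: 8 → 1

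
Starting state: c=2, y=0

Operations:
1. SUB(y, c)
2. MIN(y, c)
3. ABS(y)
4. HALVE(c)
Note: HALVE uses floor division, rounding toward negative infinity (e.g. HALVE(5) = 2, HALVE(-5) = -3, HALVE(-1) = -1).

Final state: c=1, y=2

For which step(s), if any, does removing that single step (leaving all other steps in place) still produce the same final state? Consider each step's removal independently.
Step(s) 2

Testing removal of each single step:
Without step 1: final = c=1, y=0 (different)
Without step 2: final = c=1, y=2 (same)
Without step 3: final = c=1, y=-2 (different)
Without step 4: final = c=2, y=2 (different)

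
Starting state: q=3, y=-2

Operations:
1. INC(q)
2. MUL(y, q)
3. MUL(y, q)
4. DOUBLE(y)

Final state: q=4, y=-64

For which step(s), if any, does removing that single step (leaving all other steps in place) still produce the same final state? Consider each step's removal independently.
None - removing any single step changes the final result

Testing removal of each single step:
Without step 1: final = q=3, y=-36 (different)
Without step 2: final = q=4, y=-16 (different)
Without step 3: final = q=4, y=-16 (different)
Without step 4: final = q=4, y=-32 (different)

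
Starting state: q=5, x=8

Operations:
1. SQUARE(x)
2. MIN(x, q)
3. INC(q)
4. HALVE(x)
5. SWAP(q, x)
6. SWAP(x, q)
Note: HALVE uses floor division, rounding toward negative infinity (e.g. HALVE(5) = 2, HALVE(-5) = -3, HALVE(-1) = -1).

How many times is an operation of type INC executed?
1

Counting INC operations:
Step 3: INC(q) ← INC
Total: 1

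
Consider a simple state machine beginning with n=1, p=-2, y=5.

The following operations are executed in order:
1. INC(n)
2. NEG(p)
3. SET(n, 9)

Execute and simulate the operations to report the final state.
{n: 9, p: 2, y: 5}

Step-by-step execution:
Initial: n=1, p=-2, y=5
After step 1 (INC(n)): n=2, p=-2, y=5
After step 2 (NEG(p)): n=2, p=2, y=5
After step 3 (SET(n, 9)): n=9, p=2, y=5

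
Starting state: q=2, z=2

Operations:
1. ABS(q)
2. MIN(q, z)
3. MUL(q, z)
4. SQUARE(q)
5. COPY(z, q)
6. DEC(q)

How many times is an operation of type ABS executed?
1

Counting ABS operations:
Step 1: ABS(q) ← ABS
Total: 1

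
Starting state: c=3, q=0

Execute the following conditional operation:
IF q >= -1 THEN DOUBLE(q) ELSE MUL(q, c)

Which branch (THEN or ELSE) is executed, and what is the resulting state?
Branch: THEN, Final state: c=3, q=0

Evaluating condition: q >= -1
q = 0
Condition is True, so THEN branch executes
After DOUBLE(q): c=3, q=0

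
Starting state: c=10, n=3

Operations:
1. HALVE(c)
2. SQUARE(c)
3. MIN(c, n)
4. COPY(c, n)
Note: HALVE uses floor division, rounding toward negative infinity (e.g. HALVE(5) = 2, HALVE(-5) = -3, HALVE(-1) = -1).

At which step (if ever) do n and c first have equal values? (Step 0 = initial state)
Step 3

n and c first become equal after step 3.

Comparing values at each step:
Initial: n=3, c=10
After step 1: n=3, c=5
After step 2: n=3, c=25
After step 3: n=3, c=3 ← equal!
After step 4: n=3, c=3 ← equal!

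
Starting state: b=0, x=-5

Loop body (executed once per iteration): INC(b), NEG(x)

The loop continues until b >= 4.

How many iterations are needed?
4

Tracing iterations:
Initial: b=0, x=-5
After iteration 1: b=1, x=5
After iteration 2: b=2, x=-5
After iteration 3: b=3, x=5
After iteration 4: b=4, x=-5
b >= 4 now holds, so the loop exits after 4 iterations.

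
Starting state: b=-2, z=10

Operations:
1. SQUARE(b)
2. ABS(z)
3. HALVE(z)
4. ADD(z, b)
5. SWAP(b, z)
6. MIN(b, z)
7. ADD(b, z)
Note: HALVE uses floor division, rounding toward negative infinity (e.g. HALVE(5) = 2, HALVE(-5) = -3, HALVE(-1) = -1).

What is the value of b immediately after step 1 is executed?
b = 4

Tracing b through execution:
Initial: b = -2
After step 1 (SQUARE(b)): b = 4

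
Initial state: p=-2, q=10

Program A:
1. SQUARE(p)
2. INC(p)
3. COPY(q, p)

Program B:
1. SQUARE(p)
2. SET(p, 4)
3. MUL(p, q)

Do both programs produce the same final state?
No

Program A final state: p=5, q=5
Program B final state: p=40, q=10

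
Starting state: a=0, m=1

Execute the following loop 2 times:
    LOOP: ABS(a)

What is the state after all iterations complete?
a=0, m=1

Iteration trace:
Start: a=0, m=1
After iteration 1: a=0, m=1
After iteration 2: a=0, m=1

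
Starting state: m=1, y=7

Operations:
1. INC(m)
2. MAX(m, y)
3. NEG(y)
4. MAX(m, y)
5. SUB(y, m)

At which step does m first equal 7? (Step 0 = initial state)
Step 2

Tracing m:
Initial: m = 1
After step 1: m = 2
After step 2: m = 7 ← first occurrence
After step 3: m = 7
After step 4: m = 7
After step 5: m = 7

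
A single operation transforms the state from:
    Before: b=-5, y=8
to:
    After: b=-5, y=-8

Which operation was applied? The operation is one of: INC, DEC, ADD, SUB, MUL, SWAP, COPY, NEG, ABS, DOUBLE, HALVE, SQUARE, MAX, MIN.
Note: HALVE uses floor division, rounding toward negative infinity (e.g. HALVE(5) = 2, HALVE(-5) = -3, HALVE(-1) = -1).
NEG(y)

Analyzing the change:
Before: b=-5, y=8
After: b=-5, y=-8
Variable y changed from 8 to -8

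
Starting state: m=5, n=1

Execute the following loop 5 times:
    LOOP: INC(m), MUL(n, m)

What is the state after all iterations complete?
m=10, n=30240

Iteration trace:
Start: m=5, n=1
After iteration 1: m=6, n=6
After iteration 2: m=7, n=42
After iteration 3: m=8, n=336
After iteration 4: m=9, n=3024
After iteration 5: m=10, n=30240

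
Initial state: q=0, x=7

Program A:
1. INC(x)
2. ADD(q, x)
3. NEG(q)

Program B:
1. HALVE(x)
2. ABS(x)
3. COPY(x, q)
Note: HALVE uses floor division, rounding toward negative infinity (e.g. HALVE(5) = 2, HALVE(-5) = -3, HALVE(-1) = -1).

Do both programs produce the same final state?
No

Program A final state: q=-8, x=8
Program B final state: q=0, x=0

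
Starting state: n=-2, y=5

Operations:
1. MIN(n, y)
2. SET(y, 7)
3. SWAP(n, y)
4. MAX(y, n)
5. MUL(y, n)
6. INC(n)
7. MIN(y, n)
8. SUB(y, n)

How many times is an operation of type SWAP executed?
1

Counting SWAP operations:
Step 3: SWAP(n, y) ← SWAP
Total: 1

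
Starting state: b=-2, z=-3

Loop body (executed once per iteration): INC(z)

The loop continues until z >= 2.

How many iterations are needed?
5

Tracing iterations:
Initial: b=-2, z=-3
After iteration 1: b=-2, z=-2
After iteration 2: b=-2, z=-1
After iteration 3: b=-2, z=0
After iteration 4: b=-2, z=1
After iteration 5: b=-2, z=2
z >= 2 now holds, so the loop exits after 5 iterations.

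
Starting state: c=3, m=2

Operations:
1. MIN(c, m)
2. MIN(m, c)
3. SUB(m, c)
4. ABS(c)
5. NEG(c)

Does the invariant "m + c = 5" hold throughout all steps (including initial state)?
No, violated after step 1

The invariant is violated after step 1.

State at each step:
Initial: c=3, m=2
After step 1: c=2, m=2
After step 2: c=2, m=2
After step 3: c=2, m=0
After step 4: c=2, m=0
After step 5: c=-2, m=0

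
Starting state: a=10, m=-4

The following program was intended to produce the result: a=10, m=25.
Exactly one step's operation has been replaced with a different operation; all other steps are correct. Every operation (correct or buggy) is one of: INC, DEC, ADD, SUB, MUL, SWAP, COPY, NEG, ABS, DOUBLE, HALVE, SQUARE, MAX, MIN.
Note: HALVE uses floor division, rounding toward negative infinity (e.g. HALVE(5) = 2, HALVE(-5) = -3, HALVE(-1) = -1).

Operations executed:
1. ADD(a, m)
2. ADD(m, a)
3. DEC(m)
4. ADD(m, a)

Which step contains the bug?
Step 1

Trace with buggy code:
Initial: a=10, m=-4
After step 1: a=6, m=-4
After step 2: a=6, m=2
After step 3: a=6, m=1
After step 4: a=6, m=7
Actual final a=6, m=7 ≠ expected a=10, m=25.
Step 1 is the only position where a single-operation replacement can produce the expected result.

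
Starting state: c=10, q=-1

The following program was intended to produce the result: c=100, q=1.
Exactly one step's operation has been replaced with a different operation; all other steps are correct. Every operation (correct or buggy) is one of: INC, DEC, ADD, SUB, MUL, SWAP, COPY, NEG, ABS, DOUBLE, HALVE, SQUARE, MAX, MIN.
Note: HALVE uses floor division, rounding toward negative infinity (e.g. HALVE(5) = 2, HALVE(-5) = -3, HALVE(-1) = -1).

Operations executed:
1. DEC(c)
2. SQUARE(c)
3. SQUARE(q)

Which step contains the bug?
Step 1

Trace with buggy code:
Initial: c=10, q=-1
After step 1: c=9, q=-1
After step 2: c=81, q=-1
After step 3: c=81, q=1
Actual final c=81, q=1 ≠ expected c=100, q=1.
Step 1 is the only position where a single-operation replacement can produce the expected result.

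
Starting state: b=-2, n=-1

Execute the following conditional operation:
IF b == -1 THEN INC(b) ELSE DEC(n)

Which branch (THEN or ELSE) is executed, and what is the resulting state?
Branch: ELSE, Final state: b=-2, n=-2

Evaluating condition: b == -1
b = -2
Condition is False, so ELSE branch executes
After DEC(n): b=-2, n=-2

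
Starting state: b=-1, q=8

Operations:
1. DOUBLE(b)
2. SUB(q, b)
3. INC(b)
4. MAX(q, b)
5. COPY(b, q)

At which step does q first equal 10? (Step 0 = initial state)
Step 2

Tracing q:
Initial: q = 8
After step 1: q = 8
After step 2: q = 10 ← first occurrence
After step 3: q = 10
After step 4: q = 10
After step 5: q = 10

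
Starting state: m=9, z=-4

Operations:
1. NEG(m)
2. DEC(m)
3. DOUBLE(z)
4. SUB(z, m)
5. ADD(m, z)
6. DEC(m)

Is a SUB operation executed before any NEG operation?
No

First SUB: step 4
First NEG: step 1
Since 4 > 1, NEG comes first.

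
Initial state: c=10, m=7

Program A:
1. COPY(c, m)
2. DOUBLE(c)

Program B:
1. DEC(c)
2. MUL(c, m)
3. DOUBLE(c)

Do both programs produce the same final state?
No

Program A final state: c=14, m=7
Program B final state: c=126, m=7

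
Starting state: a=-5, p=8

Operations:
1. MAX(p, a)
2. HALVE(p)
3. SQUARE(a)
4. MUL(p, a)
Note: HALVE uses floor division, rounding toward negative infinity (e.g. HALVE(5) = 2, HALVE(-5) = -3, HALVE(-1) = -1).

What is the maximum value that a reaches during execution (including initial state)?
25

Values of a at each step:
Initial: a = -5
After step 1: a = -5
After step 2: a = -5
After step 3: a = 25 ← maximum
After step 4: a = 25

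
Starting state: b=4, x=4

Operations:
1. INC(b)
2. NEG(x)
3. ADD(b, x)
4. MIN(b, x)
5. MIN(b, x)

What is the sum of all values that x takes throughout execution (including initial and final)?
-8

Values of x at each step:
Initial: x = 4
After step 1: x = 4
After step 2: x = -4
After step 3: x = -4
After step 4: x = -4
After step 5: x = -4
Sum = 4 + 4 + -4 + -4 + -4 + -4 = -8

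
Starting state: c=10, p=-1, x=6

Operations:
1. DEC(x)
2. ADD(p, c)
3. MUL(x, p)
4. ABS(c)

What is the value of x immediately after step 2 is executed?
x = 5

Tracing x through execution:
Initial: x = 6
After step 1 (DEC(x)): x = 5
After step 2 (ADD(p, c)): x = 5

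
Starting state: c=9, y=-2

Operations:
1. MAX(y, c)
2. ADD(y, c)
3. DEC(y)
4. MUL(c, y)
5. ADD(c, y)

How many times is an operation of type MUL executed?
1

Counting MUL operations:
Step 4: MUL(c, y) ← MUL
Total: 1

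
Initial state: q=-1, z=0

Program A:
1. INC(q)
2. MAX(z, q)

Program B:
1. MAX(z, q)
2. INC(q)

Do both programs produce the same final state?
Yes

Program A final state: q=0, z=0
Program B final state: q=0, z=0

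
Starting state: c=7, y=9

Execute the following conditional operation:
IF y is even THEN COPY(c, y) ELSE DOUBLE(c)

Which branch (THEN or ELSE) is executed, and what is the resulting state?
Branch: ELSE, Final state: c=14, y=9

Evaluating condition: y is even
Condition is False, so ELSE branch executes
After DOUBLE(c): c=14, y=9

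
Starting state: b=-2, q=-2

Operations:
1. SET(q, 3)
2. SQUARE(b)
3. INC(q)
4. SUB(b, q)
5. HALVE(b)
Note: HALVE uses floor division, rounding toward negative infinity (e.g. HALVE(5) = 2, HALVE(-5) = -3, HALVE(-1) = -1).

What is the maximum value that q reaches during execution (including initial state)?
4

Values of q at each step:
Initial: q = -2
After step 1: q = 3
After step 2: q = 3
After step 3: q = 4 ← maximum
After step 4: q = 4
After step 5: q = 4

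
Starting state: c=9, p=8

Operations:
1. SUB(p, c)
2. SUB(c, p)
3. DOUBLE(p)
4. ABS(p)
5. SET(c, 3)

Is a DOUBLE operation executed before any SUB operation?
No

First DOUBLE: step 3
First SUB: step 1
Since 3 > 1, SUB comes first.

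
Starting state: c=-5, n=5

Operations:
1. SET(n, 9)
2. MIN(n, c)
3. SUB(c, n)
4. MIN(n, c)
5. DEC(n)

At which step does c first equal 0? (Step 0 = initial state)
Step 3

Tracing c:
Initial: c = -5
After step 1: c = -5
After step 2: c = -5
After step 3: c = 0 ← first occurrence
After step 4: c = 0
After step 5: c = 0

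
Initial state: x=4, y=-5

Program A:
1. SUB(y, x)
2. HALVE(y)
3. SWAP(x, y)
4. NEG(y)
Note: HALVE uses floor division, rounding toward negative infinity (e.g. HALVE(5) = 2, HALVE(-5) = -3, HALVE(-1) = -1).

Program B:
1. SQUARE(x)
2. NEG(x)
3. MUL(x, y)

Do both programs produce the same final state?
No

Program A final state: x=-5, y=-4
Program B final state: x=80, y=-5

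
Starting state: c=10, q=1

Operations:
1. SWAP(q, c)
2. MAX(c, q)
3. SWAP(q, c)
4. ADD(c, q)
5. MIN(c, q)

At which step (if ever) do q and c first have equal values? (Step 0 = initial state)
Step 2

q and c first become equal after step 2.

Comparing values at each step:
Initial: q=1, c=10
After step 1: q=10, c=1
After step 2: q=10, c=10 ← equal!
After step 3: q=10, c=10 ← equal!
After step 4: q=10, c=20
After step 5: q=10, c=10 ← equal!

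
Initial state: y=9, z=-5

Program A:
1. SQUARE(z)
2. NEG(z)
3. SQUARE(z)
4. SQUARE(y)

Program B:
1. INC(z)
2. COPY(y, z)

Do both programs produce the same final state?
No

Program A final state: y=81, z=625
Program B final state: y=-4, z=-4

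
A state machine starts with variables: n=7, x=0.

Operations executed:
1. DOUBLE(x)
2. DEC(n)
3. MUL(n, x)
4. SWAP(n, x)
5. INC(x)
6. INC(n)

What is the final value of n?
n = 1

Tracing execution:
Step 1: DOUBLE(x) → n = 7
Step 2: DEC(n) → n = 6
Step 3: MUL(n, x) → n = 0
Step 4: SWAP(n, x) → n = 0
Step 5: INC(x) → n = 0
Step 6: INC(n) → n = 1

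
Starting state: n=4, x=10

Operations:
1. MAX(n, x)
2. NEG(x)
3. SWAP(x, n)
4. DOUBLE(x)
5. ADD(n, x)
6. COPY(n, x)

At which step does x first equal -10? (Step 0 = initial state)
Step 2

Tracing x:
Initial: x = 10
After step 1: x = 10
After step 2: x = -10 ← first occurrence
After step 3: x = 10
After step 4: x = 20
After step 5: x = 20
After step 6: x = 20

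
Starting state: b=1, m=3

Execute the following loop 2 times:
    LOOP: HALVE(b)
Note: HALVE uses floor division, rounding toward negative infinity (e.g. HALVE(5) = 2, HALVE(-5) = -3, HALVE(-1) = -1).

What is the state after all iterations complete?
b=0, m=3

Iteration trace:
Start: b=1, m=3
After iteration 1: b=0, m=3
After iteration 2: b=0, m=3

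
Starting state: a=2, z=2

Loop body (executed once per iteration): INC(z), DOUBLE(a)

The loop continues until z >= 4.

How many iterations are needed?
2

Tracing iterations:
Initial: a=2, z=2
After iteration 1: a=4, z=3
After iteration 2: a=8, z=4
z >= 4 now holds, so the loop exits after 2 iterations.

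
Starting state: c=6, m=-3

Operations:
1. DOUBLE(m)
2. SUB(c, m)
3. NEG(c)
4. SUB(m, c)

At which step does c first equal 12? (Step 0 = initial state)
Step 2

Tracing c:
Initial: c = 6
After step 1: c = 6
After step 2: c = 12 ← first occurrence
After step 3: c = -12
After step 4: c = -12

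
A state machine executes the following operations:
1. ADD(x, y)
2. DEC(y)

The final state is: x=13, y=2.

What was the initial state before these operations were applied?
x=10, y=3

Working backwards:
Final state: x=13, y=2
Before step 2 (DEC(y)): x=13, y=3
Before step 1 (ADD(x, y)): x=10, y=3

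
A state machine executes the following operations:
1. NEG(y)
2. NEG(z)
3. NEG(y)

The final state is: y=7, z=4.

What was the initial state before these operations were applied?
y=7, z=-4

Working backwards:
Final state: y=7, z=4
Before step 3 (NEG(y)): y=-7, z=4
Before step 2 (NEG(z)): y=-7, z=-4
Before step 1 (NEG(y)): y=7, z=-4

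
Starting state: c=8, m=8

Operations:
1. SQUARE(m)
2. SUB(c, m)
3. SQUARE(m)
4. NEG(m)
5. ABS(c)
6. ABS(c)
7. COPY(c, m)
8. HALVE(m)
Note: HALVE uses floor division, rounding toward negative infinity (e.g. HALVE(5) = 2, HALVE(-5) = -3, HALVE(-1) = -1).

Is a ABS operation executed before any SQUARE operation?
No

First ABS: step 5
First SQUARE: step 1
Since 5 > 1, SQUARE comes first.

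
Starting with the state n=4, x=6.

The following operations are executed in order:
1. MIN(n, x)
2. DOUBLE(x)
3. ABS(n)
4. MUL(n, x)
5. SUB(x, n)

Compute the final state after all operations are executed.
{n: 48, x: -36}

Step-by-step execution:
Initial: n=4, x=6
After step 1 (MIN(n, x)): n=4, x=6
After step 2 (DOUBLE(x)): n=4, x=12
After step 3 (ABS(n)): n=4, x=12
After step 4 (MUL(n, x)): n=48, x=12
After step 5 (SUB(x, n)): n=48, x=-36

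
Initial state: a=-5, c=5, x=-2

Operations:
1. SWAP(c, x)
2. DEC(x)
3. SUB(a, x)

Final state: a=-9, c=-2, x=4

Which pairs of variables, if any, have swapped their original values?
None

Comparing initial and final values:
c: 5 → -2
a: -5 → -9
x: -2 → 4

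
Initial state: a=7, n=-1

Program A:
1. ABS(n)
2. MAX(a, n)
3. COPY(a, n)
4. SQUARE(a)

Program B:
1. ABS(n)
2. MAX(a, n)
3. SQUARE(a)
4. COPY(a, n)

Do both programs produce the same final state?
Yes

Program A final state: a=1, n=1
Program B final state: a=1, n=1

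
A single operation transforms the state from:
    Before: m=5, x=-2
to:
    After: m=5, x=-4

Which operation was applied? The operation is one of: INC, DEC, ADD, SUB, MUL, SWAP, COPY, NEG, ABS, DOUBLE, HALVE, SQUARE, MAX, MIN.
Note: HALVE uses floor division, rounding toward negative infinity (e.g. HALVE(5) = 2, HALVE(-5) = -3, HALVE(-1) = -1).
DOUBLE(x)

Analyzing the change:
Before: m=5, x=-2
After: m=5, x=-4
Variable x changed from -2 to -4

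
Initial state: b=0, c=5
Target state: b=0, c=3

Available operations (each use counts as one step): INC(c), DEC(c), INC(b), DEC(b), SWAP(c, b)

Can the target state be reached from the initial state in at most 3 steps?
Yes

Path (2 steps): DEC(c) → DEC(c)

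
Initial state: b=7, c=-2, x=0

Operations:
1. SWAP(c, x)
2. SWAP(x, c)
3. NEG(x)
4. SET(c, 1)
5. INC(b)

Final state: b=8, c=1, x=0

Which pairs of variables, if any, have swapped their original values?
None

Comparing initial and final values:
b: 7 → 8
c: -2 → 1
x: 0 → 0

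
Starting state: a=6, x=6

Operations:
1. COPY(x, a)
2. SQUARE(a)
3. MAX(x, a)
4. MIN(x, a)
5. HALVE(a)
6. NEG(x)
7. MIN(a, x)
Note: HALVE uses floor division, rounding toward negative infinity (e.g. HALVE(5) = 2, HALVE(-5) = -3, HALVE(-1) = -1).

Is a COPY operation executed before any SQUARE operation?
Yes

First COPY: step 1
First SQUARE: step 2
Since 1 < 2, COPY comes first.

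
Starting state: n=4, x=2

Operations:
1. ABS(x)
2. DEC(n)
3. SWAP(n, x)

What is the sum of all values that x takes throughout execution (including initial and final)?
9

Values of x at each step:
Initial: x = 2
After step 1: x = 2
After step 2: x = 2
After step 3: x = 3
Sum = 2 + 2 + 2 + 3 = 9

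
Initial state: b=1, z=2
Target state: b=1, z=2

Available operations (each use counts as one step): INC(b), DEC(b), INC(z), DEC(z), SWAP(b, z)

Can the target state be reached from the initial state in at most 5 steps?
Yes

Path (0 steps): 0 steps (already at target)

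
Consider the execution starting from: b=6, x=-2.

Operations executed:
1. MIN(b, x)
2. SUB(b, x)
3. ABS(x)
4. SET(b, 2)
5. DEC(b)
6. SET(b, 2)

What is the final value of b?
b = 2

Tracing execution:
Step 1: MIN(b, x) → b = -2
Step 2: SUB(b, x) → b = 0
Step 3: ABS(x) → b = 0
Step 4: SET(b, 2) → b = 2
Step 5: DEC(b) → b = 1
Step 6: SET(b, 2) → b = 2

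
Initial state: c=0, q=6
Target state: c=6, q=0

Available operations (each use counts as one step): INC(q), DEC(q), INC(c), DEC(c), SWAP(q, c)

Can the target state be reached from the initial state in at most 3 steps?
Yes

Path (1 step): SWAP(q, c)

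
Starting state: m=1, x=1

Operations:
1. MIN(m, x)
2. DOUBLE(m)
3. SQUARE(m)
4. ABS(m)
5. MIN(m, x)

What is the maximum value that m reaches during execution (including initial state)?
4

Values of m at each step:
Initial: m = 1
After step 1: m = 1
After step 2: m = 2
After step 3: m = 4 ← maximum
After step 4: m = 4
After step 5: m = 1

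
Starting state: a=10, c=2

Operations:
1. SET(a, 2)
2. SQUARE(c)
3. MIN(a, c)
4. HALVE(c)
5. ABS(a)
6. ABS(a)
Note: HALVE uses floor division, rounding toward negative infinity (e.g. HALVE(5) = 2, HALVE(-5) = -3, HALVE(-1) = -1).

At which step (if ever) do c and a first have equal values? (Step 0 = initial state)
Step 1

c and a first become equal after step 1.

Comparing values at each step:
Initial: c=2, a=10
After step 1: c=2, a=2 ← equal!
After step 2: c=4, a=2
After step 3: c=4, a=2
After step 4: c=2, a=2 ← equal!
After step 5: c=2, a=2 ← equal!
After step 6: c=2, a=2 ← equal!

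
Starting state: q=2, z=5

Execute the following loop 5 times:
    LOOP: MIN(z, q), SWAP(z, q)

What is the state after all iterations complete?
q=2, z=2

Iteration trace:
Start: q=2, z=5
After iteration 1: q=2, z=2
After iteration 2: q=2, z=2
After iteration 3: q=2, z=2
After iteration 4: q=2, z=2
After iteration 5: q=2, z=2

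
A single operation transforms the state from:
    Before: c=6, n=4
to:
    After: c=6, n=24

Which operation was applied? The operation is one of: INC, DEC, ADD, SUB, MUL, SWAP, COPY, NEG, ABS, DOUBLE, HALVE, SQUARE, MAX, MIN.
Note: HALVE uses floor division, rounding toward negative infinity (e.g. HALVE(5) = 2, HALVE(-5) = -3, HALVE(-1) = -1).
MUL(n, c)

Analyzing the change:
Before: c=6, n=4
After: c=6, n=24
Variable n changed from 4 to 24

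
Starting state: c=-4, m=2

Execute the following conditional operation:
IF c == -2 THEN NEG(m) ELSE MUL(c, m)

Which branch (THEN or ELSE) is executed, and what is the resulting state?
Branch: ELSE, Final state: c=-8, m=2

Evaluating condition: c == -2
c = -4
Condition is False, so ELSE branch executes
After MUL(c, m): c=-8, m=2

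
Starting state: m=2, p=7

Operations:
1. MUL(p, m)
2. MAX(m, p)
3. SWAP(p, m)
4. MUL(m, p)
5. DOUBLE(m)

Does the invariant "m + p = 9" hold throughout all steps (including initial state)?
No, violated after step 1

The invariant is violated after step 1.

State at each step:
Initial: m=2, p=7
After step 1: m=2, p=14
After step 2: m=14, p=14
After step 3: m=14, p=14
After step 4: m=196, p=14
After step 5: m=392, p=14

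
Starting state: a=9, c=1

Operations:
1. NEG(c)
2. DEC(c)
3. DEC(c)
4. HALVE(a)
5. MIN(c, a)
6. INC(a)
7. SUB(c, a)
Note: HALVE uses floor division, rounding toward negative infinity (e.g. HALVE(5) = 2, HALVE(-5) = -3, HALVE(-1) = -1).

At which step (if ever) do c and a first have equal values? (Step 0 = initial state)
Never

c and a never become equal during execution.

Comparing values at each step:
Initial: c=1, a=9
After step 1: c=-1, a=9
After step 2: c=-2, a=9
After step 3: c=-3, a=9
After step 4: c=-3, a=4
After step 5: c=-3, a=4
After step 6: c=-3, a=5
After step 7: c=-8, a=5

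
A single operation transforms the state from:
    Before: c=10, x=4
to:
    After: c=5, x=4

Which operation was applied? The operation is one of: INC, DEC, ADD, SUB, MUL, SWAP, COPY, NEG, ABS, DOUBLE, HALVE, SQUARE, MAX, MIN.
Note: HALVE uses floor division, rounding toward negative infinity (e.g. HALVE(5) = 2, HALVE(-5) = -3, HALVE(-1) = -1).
HALVE(c)

Analyzing the change:
Before: c=10, x=4
After: c=5, x=4
Variable c changed from 10 to 5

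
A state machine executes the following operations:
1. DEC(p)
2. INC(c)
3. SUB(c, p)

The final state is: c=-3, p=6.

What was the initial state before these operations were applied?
c=2, p=7

Working backwards:
Final state: c=-3, p=6
Before step 3 (SUB(c, p)): c=3, p=6
Before step 2 (INC(c)): c=2, p=6
Before step 1 (DEC(p)): c=2, p=7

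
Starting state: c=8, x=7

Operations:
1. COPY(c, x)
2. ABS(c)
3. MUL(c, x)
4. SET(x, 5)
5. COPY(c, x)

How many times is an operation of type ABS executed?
1

Counting ABS operations:
Step 2: ABS(c) ← ABS
Total: 1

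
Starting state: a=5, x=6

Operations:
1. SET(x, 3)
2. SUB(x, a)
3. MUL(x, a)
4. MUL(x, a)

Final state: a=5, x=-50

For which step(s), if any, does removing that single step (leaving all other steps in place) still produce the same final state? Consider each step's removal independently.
None - removing any single step changes the final result

Testing removal of each single step:
Without step 1: final = a=5, x=25 (different)
Without step 2: final = a=5, x=75 (different)
Without step 3: final = a=5, x=-10 (different)
Without step 4: final = a=5, x=-10 (different)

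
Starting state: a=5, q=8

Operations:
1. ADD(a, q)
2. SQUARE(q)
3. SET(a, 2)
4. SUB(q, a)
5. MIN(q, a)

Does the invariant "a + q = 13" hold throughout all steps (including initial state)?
No, violated after step 1

The invariant is violated after step 1.

State at each step:
Initial: a=5, q=8
After step 1: a=13, q=8
After step 2: a=13, q=64
After step 3: a=2, q=64
After step 4: a=2, q=62
After step 5: a=2, q=2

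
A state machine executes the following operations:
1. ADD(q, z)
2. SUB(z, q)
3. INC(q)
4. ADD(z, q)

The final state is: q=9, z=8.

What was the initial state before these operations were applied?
q=1, z=7

Working backwards:
Final state: q=9, z=8
Before step 4 (ADD(z, q)): q=9, z=-1
Before step 3 (INC(q)): q=8, z=-1
Before step 2 (SUB(z, q)): q=8, z=7
Before step 1 (ADD(q, z)): q=1, z=7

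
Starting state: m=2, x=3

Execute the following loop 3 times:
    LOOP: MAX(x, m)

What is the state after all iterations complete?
m=2, x=3

Iteration trace:
Start: m=2, x=3
After iteration 1: m=2, x=3
After iteration 2: m=2, x=3
After iteration 3: m=2, x=3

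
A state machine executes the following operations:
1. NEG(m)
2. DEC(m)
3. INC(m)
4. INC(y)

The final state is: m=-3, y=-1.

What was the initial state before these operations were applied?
m=3, y=-2

Working backwards:
Final state: m=-3, y=-1
Before step 4 (INC(y)): m=-3, y=-2
Before step 3 (INC(m)): m=-4, y=-2
Before step 2 (DEC(m)): m=-3, y=-2
Before step 1 (NEG(m)): m=3, y=-2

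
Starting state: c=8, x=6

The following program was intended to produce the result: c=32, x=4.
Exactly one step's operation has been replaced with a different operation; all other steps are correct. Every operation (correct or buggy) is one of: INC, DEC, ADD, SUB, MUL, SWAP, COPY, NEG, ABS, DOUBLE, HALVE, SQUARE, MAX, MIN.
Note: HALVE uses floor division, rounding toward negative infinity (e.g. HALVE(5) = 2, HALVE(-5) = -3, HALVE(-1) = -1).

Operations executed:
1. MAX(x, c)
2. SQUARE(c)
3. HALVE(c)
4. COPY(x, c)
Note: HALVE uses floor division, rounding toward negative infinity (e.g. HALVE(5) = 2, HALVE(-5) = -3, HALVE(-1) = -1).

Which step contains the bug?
Step 4

Trace with buggy code:
Initial: c=8, x=6
After step 1: c=8, x=8
After step 2: c=64, x=8
After step 3: c=32, x=8
After step 4: c=32, x=32
Actual final c=32, x=32 ≠ expected c=32, x=4.
Step 4 is the only position where a single-operation replacement can produce the expected result.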